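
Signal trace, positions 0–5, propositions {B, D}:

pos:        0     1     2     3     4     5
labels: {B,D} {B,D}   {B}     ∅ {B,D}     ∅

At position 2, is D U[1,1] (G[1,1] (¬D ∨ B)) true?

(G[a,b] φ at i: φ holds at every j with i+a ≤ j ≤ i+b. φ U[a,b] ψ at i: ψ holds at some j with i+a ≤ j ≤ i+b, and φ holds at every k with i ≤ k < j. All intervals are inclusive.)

Does not hold

Need some j in [3,3] with G[1,1] (¬D ∨ B), and D at every k in [2,j-1].
  j=3: G[1,1] (¬D ∨ B) holds, but D fails at k=2 → not this j.
No j in the window works → until fails.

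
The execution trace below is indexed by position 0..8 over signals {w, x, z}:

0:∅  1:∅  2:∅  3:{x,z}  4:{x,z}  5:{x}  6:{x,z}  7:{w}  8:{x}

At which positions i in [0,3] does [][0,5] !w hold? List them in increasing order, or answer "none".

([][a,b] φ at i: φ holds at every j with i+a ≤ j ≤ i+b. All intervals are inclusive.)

0, 1

Evaluate at each i in [0,3]:
  i=0: ✓ (all of [0,5])
  i=1: ✓ (all of [1,6])
  i=2: ✗ (fails at j=7)
  i=3: ✗ (fails at j=7)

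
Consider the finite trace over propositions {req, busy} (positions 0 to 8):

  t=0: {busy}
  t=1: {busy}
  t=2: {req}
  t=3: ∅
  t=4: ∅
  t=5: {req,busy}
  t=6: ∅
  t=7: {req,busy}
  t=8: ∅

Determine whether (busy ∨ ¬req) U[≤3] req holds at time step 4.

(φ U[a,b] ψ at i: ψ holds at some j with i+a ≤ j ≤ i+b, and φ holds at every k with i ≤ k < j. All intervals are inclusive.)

Need some j in [4,7] with req, and (busy ∨ ¬req) at every k in [4,j-1].
  j=4: req false.
  j=5: req holds; (busy ∨ ¬req) holds at every k in [4,4] → satisfied.

Yes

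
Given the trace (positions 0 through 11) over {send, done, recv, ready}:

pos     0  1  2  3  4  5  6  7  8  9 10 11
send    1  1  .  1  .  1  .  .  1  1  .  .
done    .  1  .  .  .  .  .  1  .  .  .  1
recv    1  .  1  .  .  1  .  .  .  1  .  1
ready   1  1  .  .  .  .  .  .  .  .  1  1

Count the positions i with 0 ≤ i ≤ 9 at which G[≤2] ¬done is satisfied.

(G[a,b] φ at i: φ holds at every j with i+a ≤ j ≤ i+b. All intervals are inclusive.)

Evaluate at each i in [0,9]:
  i=0: ✗ (fails at j=1)
  i=1: ✗ (fails at j=1)
  i=2: ✓ (all of [2,4])
  i=3: ✓ (all of [3,5])
  i=4: ✓ (all of [4,6])
  i=5: ✗ (fails at j=7)
  i=6: ✗ (fails at j=7)
  i=7: ✗ (fails at j=7)
  i=8: ✓ (all of [8,10])
  i=9: ✗ (fails at j=11)
Positions where it holds: {2, 3, 4, 8} → 4.

4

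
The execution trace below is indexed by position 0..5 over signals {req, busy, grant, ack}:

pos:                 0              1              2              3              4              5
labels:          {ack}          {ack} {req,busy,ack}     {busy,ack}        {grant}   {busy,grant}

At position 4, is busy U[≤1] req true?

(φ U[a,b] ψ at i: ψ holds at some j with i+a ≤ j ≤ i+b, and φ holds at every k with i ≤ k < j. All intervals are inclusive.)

Need some j in [4,5] with req, and busy at every k in [4,j-1].
  j=4: req false.
  j=5: req false.
No j in the window works → until fails.

No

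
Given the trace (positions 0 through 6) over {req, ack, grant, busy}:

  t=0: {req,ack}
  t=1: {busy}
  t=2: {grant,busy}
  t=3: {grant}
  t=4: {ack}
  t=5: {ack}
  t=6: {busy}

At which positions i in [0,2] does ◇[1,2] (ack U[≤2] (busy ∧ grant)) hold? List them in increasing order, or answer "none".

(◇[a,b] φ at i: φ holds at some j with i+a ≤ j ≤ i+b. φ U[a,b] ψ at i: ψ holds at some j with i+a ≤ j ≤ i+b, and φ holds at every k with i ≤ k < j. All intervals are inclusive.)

Evaluate at each i in [0,2]:
  i=0: ✓ (witness j=2)
  i=1: ✓ (witness j=2)
  i=2: ✗ (none in [3,4])

0, 1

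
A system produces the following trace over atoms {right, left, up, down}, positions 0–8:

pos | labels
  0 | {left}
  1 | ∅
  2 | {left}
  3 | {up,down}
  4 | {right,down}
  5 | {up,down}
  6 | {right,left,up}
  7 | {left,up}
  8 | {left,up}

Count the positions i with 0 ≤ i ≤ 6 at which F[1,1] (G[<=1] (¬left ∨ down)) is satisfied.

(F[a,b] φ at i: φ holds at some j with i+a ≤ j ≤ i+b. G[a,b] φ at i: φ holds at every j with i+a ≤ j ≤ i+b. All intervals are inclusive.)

2

Evaluate at each i in [0,6]:
  i=0: ✗ (none in [1,1])
  i=1: ✗ (none in [2,2])
  i=2: ✓ (witness j=3)
  i=3: ✓ (witness j=4)
  i=4: ✗ (none in [5,5])
  i=5: ✗ (none in [6,6])
  i=6: ✗ (none in [7,7])
Positions where it holds: {2, 3} → 2.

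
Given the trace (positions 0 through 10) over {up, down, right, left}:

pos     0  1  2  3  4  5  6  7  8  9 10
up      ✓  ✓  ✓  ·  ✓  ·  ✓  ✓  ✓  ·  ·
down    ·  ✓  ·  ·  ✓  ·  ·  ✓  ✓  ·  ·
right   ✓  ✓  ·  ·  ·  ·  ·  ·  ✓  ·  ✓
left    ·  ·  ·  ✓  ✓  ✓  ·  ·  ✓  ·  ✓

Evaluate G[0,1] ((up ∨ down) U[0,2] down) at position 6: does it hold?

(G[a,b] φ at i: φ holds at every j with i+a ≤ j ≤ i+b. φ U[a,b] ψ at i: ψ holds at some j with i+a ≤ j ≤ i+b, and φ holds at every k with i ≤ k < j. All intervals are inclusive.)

Check ((up ∨ down) U[0,2] down) at every j in [6,7]:
  j=6: holds
  j=7: holds
All positions satisfy it → formula holds.

Yes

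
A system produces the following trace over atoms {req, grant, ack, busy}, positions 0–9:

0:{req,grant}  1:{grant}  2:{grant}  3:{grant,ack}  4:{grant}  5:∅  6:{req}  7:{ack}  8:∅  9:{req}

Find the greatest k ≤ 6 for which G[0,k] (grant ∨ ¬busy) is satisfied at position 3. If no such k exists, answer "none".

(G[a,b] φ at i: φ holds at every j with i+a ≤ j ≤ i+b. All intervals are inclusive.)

(grant ∨ ¬busy) must hold from j=3 onward; find where it first fails.
  j=3: holds
  j=4: holds
  j=5: holds
  j=6: holds
  j=7: holds
  j=8: holds
  j=9: holds
Holds through j=9; largest k = 6.

6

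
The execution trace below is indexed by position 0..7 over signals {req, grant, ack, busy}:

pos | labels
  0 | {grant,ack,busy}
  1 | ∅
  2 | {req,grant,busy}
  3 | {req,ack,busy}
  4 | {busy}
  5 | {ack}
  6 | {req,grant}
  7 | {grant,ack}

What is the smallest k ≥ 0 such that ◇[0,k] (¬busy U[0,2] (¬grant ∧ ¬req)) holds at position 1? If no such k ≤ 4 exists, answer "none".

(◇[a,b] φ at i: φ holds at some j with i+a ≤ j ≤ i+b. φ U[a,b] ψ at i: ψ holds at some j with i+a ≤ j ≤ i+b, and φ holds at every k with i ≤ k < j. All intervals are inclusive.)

0

Scan j = 1,2,… for (¬busy U[0,2] (¬grant ∧ ¬req)):
  j=1: holds
First hit at j=1, so smallest k = 1-1 = 0.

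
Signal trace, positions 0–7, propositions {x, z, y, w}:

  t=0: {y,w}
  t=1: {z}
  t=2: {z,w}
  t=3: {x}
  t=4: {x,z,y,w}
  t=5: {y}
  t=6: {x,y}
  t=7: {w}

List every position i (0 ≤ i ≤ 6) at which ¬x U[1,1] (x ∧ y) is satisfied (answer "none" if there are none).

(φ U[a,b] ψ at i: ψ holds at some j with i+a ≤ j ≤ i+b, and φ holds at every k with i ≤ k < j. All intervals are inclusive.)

Evaluate at each i in [0,6]:
  i=0: ✗ (no rhs in [1,1])
  i=1: ✗ (no rhs in [2,2])
  i=2: ✗ (no rhs in [3,3])
  i=3: ✗ (lhs fails at k=3 before rhs at j=4)
  i=4: ✗ (no rhs in [5,5])
  i=5: ✓ (rhs at j=6; lhs holds on [5,5])
  i=6: ✗ (no rhs in [7,7])

5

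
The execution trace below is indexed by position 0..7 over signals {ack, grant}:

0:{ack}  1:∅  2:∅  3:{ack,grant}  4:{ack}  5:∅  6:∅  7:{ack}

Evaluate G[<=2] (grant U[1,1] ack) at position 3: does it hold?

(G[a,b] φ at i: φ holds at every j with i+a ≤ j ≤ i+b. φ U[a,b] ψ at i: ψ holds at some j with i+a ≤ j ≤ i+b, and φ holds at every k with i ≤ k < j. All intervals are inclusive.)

False

Check (grant U[1,1] ack) at every j in [3,5]:
  j=3: holds
  j=4: fails
  j=5: fails
Fails at j=4 → formula fails.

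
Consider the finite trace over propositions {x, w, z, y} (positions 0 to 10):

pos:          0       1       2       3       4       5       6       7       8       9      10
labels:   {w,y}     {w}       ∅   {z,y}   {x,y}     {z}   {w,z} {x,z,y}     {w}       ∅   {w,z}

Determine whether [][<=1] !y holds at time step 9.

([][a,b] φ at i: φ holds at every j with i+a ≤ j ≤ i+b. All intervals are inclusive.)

Holds

Check !y at every j in [9,10]:
  j=9: true
  j=10: true
All positions satisfy it → formula holds.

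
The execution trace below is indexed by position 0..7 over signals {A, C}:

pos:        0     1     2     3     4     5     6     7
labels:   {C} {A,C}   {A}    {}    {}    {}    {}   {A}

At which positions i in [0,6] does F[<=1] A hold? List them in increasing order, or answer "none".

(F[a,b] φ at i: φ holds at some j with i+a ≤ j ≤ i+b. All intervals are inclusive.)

Evaluate at each i in [0,6]:
  i=0: ✓ (witness j=1)
  i=1: ✓ (witness j=1)
  i=2: ✓ (witness j=2)
  i=3: ✗ (none in [3,4])
  i=4: ✗ (none in [4,5])
  i=5: ✗ (none in [5,6])
  i=6: ✓ (witness j=7)

0, 1, 2, 6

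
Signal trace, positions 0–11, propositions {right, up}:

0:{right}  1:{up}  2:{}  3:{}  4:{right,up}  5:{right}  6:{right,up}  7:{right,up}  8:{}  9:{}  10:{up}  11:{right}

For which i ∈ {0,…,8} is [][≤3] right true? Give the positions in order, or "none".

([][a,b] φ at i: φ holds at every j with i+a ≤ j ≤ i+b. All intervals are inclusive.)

4

Evaluate at each i in [0,8]:
  i=0: ✗ (fails at j=1)
  i=1: ✗ (fails at j=1)
  i=2: ✗ (fails at j=2)
  i=3: ✗ (fails at j=3)
  i=4: ✓ (all of [4,7])
  i=5: ✗ (fails at j=8)
  i=6: ✗ (fails at j=8)
  i=7: ✗ (fails at j=8)
  i=8: ✗ (fails at j=8)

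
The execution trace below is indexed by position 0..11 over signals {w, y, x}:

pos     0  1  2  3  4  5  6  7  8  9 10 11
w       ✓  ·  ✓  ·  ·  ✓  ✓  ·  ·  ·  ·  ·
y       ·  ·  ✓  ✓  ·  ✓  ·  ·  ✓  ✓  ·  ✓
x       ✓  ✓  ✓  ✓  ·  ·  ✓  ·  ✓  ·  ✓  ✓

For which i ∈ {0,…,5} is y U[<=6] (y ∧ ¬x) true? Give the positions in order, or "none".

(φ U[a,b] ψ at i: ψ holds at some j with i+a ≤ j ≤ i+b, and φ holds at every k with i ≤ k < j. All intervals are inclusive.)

Evaluate at each i in [0,5]:
  i=0: ✗ (lhs fails at k=0 before rhs at j=5)
  i=1: ✗ (lhs fails at k=1 before rhs at j=5)
  i=2: ✗ (lhs fails at k=4 before rhs at j=5)
  i=3: ✗ (lhs fails at k=4 before rhs at j=5)
  i=4: ✗ (lhs fails at k=4 before rhs at j=5)
  i=5: ✓ (rhs at j=5)

5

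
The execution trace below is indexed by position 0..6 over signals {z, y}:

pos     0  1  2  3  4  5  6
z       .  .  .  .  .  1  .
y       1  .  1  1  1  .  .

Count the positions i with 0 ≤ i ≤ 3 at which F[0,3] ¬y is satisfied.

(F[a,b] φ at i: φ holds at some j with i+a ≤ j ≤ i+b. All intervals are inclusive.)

4

Evaluate at each i in [0,3]:
  i=0: ✓ (witness j=1)
  i=1: ✓ (witness j=1)
  i=2: ✓ (witness j=5)
  i=3: ✓ (witness j=5)
Positions where it holds: {0, 1, 2, 3} → 4.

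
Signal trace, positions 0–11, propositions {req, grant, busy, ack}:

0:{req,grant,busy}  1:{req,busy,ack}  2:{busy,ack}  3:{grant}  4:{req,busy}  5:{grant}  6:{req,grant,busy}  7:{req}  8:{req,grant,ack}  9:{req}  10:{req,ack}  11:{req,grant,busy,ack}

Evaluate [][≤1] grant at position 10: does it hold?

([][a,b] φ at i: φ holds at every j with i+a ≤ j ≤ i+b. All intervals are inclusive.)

No

Check grant at every j in [10,11]:
  j=10: false
  j=11: true
Fails at j=10 → formula fails.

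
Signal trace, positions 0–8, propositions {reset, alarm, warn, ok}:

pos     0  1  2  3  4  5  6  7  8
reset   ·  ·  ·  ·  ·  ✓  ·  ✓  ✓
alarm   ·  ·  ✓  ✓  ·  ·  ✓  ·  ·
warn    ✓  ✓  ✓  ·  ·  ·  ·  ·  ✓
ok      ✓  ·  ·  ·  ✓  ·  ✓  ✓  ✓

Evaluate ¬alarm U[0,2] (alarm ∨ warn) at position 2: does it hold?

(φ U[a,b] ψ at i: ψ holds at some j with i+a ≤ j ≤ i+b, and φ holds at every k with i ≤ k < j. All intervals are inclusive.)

Need some j in [2,4] with (alarm ∨ warn), and ¬alarm at every k in [2,j-1].
  j=2: (alarm ∨ warn) holds; no prefix to check → satisfied.

Yes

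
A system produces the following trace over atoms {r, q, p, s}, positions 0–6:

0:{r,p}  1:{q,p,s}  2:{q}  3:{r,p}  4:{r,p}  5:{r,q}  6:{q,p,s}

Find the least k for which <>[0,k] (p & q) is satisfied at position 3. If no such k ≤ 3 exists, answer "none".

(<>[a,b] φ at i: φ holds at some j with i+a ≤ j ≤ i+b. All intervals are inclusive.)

Scan j = 3,4,… for (p & q):
  j=3: fails
  j=4: fails
  j=5: fails
  j=6: holds
First hit at j=6, so smallest k = 6-3 = 3.

3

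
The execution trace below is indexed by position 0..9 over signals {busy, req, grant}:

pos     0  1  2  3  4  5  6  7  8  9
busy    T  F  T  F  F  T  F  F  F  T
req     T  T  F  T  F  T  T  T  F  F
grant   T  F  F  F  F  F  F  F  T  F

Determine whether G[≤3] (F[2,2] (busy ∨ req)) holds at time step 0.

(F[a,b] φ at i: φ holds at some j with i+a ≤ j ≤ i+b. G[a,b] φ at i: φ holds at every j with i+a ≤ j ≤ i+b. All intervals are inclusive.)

False

Check F[2,2] (busy ∨ req) at every j in [0,3]:
  j=0: holds (witness at 2)
  j=1: holds (witness at 3)
  j=2: fails (none in [4,4])
  j=3: holds (witness at 5)
Fails at j=2 → formula fails.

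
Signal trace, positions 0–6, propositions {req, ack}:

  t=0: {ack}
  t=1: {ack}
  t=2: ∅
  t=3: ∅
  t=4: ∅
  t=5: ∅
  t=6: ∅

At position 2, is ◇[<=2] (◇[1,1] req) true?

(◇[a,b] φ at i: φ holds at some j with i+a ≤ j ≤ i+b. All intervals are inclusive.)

False

Check ◇[1,1] req at each j in [2,4]:
  j=2: fails (none in [3,3])
  j=3: fails (none in [4,4])
  j=4: fails (none in [5,5])
No position in the window satisfies it → formula fails.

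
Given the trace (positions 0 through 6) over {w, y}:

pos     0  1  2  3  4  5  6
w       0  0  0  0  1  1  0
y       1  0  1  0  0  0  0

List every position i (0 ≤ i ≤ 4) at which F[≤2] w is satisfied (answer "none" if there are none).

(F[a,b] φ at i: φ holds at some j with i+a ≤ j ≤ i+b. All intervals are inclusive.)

2, 3, 4

Evaluate at each i in [0,4]:
  i=0: ✗ (none in [0,2])
  i=1: ✗ (none in [1,3])
  i=2: ✓ (witness j=4)
  i=3: ✓ (witness j=4)
  i=4: ✓ (witness j=4)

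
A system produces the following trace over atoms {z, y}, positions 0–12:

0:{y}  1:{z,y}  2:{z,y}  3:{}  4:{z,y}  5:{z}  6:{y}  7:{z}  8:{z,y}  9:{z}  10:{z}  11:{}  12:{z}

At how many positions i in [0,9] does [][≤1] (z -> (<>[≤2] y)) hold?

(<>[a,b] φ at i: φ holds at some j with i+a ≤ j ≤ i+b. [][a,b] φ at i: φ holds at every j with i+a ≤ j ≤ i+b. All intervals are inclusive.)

Evaluate at each i in [0,9]:
  i=0: ✓ (all of [0,1])
  i=1: ✓ (all of [1,2])
  i=2: ✓ (all of [2,3])
  i=3: ✓ (all of [3,4])
  i=4: ✓ (all of [4,5])
  i=5: ✓ (all of [5,6])
  i=6: ✓ (all of [6,7])
  i=7: ✓ (all of [7,8])
  i=8: ✗ (fails at j=9)
  i=9: ✗ (fails at j=9)
Positions where it holds: {0, 1, 2, 3, 4, 5, 6, 7} → 8.

8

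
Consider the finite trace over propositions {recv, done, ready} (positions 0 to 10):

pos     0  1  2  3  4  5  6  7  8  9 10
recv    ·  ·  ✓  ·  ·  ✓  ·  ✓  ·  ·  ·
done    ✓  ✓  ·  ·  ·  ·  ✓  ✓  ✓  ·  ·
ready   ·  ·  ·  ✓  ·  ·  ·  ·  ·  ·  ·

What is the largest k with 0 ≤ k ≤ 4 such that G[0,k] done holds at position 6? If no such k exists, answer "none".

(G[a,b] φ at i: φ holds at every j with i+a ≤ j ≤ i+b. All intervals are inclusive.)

2

done must hold from j=6 onward; find where it first fails.
  j=6: holds
  j=7: holds
  j=8: holds
  j=9: fails
Holds on [6,8], so largest k = 2.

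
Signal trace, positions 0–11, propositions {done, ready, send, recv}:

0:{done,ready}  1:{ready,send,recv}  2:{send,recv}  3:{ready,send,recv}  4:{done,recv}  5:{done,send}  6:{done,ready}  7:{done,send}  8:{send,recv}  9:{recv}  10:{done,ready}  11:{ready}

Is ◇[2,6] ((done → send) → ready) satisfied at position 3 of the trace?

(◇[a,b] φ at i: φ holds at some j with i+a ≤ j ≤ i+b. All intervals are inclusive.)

True

Check ((done → send) → ready) at each j in [5,9]:
  j=5: false
  j=6: true
  j=7: false
  j=8: false
  j=9: false
Found at j=6 → formula holds.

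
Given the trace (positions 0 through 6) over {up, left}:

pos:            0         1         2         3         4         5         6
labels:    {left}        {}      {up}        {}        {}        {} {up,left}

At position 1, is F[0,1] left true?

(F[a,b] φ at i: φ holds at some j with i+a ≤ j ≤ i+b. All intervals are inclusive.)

No

Check left at each j in [1,2]:
  j=1: false
  j=2: false
No position in the window satisfies it → formula fails.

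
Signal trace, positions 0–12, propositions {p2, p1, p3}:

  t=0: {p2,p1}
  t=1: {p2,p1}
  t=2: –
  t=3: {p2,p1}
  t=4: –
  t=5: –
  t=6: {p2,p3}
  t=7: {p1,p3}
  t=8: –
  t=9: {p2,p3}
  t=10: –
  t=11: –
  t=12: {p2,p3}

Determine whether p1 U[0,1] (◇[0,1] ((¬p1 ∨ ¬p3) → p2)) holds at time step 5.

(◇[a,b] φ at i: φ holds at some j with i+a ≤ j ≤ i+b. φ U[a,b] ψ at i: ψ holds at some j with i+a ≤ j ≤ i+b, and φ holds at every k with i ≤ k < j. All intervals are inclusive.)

Need some j in [5,6] with ◇[0,1] ((¬p1 ∨ ¬p3) → p2), and p1 at every k in [5,j-1].
  j=5: ◇[0,1] ((¬p1 ∨ ¬p3) → p2) holds; no prefix to check → satisfied.

Holds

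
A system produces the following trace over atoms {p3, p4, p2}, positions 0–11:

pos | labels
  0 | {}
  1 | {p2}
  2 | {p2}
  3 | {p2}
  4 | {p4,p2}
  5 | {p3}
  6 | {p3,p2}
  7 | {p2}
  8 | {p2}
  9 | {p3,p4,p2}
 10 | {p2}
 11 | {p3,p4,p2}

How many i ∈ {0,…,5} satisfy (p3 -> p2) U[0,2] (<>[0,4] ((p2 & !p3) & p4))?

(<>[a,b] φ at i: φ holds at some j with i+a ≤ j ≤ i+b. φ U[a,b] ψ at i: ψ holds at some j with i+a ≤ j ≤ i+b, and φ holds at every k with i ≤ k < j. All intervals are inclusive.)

5

Evaluate at each i in [0,5]:
  i=0: ✓ (rhs at j=0)
  i=1: ✓ (rhs at j=1)
  i=2: ✓ (rhs at j=2)
  i=3: ✓ (rhs at j=3)
  i=4: ✓ (rhs at j=4)
  i=5: ✗ (no rhs in [5,7])
Positions where it holds: {0, 1, 2, 3, 4} → 5.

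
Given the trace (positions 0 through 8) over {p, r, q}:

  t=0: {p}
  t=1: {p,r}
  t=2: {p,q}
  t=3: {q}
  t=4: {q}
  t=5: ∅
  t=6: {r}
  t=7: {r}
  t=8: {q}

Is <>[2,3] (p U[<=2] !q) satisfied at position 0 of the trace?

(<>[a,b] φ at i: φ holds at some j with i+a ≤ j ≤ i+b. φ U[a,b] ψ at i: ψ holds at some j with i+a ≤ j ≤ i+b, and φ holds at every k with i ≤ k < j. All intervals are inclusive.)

No

Check (p U[<=2] !q) at each j in [2,3]:
  j=2: fails
  j=3: fails
No position in the window satisfies it → formula fails.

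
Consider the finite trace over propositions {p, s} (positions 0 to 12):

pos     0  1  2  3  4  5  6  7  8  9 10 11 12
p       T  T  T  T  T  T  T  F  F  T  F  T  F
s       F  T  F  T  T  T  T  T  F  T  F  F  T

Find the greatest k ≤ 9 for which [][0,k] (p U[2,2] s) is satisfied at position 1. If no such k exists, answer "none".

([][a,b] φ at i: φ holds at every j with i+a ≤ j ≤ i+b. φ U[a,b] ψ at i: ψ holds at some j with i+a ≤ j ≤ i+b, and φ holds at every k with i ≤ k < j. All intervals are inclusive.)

4

(p U[2,2] s) must hold from j=1 onward; find where it first fails.
  j=1: holds
  j=2: holds
  j=3: holds
  j=4: holds
  j=5: holds
  j=6: fails
Holds on [1,5], so largest k = 4.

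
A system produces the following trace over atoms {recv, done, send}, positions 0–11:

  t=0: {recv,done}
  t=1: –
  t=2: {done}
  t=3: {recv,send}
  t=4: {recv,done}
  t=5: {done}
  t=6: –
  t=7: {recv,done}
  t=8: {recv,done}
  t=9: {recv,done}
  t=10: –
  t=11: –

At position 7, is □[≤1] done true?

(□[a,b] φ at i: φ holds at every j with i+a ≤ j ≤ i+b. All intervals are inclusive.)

True

Check done at every j in [7,8]:
  j=7: true
  j=8: true
All positions satisfy it → formula holds.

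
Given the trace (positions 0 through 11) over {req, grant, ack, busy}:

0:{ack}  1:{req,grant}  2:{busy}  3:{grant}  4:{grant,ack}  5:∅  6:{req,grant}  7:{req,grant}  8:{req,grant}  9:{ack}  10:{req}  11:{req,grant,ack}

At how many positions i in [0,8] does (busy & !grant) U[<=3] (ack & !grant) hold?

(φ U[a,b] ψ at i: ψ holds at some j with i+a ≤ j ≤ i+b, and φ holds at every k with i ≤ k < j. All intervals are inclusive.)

1

Evaluate at each i in [0,8]:
  i=0: ✓ (rhs at j=0)
  i=1: ✗ (no rhs in [1,4])
  i=2: ✗ (no rhs in [2,5])
  i=3: ✗ (no rhs in [3,6])
  i=4: ✗ (no rhs in [4,7])
  i=5: ✗ (no rhs in [5,8])
  i=6: ✗ (lhs fails at k=6 before rhs at j=9)
  i=7: ✗ (lhs fails at k=7 before rhs at j=9)
  i=8: ✗ (lhs fails at k=8 before rhs at j=9)
Positions where it holds: {0} → 1.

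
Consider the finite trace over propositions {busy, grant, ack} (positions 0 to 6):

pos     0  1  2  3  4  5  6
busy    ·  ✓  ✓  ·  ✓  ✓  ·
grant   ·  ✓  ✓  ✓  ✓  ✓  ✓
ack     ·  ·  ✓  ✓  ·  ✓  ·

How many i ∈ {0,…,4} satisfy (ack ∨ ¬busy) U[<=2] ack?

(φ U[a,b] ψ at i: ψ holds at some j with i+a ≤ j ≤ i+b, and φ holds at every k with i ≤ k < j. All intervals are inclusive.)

Evaluate at each i in [0,4]:
  i=0: ✗ (lhs fails at k=1 before rhs at j=2)
  i=1: ✗ (lhs fails at k=1 before rhs at j=2)
  i=2: ✓ (rhs at j=2)
  i=3: ✓ (rhs at j=3)
  i=4: ✗ (lhs fails at k=4 before rhs at j=5)
Positions where it holds: {2, 3} → 2.

2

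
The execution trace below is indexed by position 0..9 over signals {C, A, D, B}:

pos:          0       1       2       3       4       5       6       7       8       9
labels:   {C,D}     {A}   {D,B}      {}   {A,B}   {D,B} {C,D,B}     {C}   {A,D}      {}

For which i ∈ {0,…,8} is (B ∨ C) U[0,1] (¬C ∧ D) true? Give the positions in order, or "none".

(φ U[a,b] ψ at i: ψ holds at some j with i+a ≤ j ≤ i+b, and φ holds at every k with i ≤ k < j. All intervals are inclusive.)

Evaluate at each i in [0,8]:
  i=0: ✗ (no rhs in [0,1])
  i=1: ✗ (lhs fails at k=1 before rhs at j=2)
  i=2: ✓ (rhs at j=2)
  i=3: ✗ (no rhs in [3,4])
  i=4: ✓ (rhs at j=5; lhs holds on [4,4])
  i=5: ✓ (rhs at j=5)
  i=6: ✗ (no rhs in [6,7])
  i=7: ✓ (rhs at j=8; lhs holds on [7,7])
  i=8: ✓ (rhs at j=8)

2, 4, 5, 7, 8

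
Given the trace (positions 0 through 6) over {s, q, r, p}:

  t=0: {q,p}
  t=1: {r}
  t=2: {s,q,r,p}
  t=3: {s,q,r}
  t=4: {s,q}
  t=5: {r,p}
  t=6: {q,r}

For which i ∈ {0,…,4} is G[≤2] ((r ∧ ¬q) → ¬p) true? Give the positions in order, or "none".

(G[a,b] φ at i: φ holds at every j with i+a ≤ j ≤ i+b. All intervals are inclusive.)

0, 1, 2

Evaluate at each i in [0,4]:
  i=0: ✓ (all of [0,2])
  i=1: ✓ (all of [1,3])
  i=2: ✓ (all of [2,4])
  i=3: ✗ (fails at j=5)
  i=4: ✗ (fails at j=5)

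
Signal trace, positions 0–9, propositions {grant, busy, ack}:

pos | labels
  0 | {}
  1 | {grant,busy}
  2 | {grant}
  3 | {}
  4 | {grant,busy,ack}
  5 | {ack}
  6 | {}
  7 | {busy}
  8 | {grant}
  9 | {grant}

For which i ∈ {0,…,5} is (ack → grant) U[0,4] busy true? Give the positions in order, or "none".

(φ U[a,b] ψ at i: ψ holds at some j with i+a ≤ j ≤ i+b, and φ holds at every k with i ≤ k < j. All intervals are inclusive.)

Evaluate at each i in [0,5]:
  i=0: ✓ (rhs at j=1; lhs holds on [0,0])
  i=1: ✓ (rhs at j=1)
  i=2: ✓ (rhs at j=4; lhs holds on [2,3])
  i=3: ✓ (rhs at j=4; lhs holds on [3,3])
  i=4: ✓ (rhs at j=4)
  i=5: ✗ (lhs fails at k=5 before rhs at j=7)

0, 1, 2, 3, 4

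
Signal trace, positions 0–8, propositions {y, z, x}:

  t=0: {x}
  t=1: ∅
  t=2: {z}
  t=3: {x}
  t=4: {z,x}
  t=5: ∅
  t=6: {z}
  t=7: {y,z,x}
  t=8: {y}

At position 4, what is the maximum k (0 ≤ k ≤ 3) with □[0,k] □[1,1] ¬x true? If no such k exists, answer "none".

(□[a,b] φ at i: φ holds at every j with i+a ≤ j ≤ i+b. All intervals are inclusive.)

1

□[1,1] ¬x must hold from j=4 onward; find where it first fails.
  j=4: holds
  j=5: holds
  j=6: fails
Holds on [4,5], so largest k = 1.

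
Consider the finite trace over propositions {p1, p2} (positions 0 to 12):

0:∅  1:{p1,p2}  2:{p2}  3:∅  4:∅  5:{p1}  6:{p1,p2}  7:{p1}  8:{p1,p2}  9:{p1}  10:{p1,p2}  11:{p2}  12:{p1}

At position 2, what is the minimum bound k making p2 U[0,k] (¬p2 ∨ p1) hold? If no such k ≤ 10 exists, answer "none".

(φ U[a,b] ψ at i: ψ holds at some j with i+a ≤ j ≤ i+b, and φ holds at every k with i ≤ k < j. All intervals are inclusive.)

Need earliest j ≥ 2 with (¬p2 ∨ p1), and p2 at every k in [2,j-1].
  j=2: rhs fails.
  j=3: rhs holds; lhs holds on [2,2]. k = 1.

1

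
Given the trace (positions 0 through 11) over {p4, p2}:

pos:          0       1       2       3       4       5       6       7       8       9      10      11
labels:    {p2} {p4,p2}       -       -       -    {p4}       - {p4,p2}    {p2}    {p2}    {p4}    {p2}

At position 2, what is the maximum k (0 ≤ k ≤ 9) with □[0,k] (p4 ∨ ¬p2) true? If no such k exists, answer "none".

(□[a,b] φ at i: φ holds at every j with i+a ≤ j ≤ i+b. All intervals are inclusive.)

5

(p4 ∨ ¬p2) must hold from j=2 onward; find where it first fails.
  j=2: holds
  j=3: holds
  j=4: holds
  j=5: holds
  j=6: holds
  j=7: holds
  j=8: fails
Holds on [2,7], so largest k = 5.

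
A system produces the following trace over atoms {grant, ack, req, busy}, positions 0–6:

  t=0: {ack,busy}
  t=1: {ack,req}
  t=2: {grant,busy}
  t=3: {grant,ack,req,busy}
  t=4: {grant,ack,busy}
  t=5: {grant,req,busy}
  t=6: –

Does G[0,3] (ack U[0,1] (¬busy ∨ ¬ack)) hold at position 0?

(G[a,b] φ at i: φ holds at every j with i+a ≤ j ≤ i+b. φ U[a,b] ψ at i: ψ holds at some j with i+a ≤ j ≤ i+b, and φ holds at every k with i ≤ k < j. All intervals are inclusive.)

Check (ack U[0,1] (¬busy ∨ ¬ack)) at every j in [0,3]:
  j=0: holds
  j=1: holds
  j=2: holds
  j=3: fails
Fails at j=3 → formula fails.

Does not hold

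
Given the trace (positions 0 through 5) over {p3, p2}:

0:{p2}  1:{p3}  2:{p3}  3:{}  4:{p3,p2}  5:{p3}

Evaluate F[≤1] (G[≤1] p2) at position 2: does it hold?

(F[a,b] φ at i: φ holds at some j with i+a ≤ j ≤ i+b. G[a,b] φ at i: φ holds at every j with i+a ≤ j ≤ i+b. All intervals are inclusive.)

No

Check G[≤1] p2 at each j in [2,3]:
  j=2: fails at 2
  j=3: fails at 3
No position in the window satisfies it → formula fails.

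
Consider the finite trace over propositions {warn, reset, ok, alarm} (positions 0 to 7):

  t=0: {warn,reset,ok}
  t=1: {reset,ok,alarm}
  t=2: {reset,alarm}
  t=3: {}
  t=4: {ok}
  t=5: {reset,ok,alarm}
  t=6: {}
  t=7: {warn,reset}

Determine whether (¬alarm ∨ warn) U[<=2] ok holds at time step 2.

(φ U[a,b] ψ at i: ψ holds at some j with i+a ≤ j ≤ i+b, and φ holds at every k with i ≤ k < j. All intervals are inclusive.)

Need some j in [2,4] with ok, and (¬alarm ∨ warn) at every k in [2,j-1].
  j=2: ok false.
  j=3: ok false.
  j=4: ok holds, but (¬alarm ∨ warn) fails at k=2 → not this j.
No j in the window works → until fails.

False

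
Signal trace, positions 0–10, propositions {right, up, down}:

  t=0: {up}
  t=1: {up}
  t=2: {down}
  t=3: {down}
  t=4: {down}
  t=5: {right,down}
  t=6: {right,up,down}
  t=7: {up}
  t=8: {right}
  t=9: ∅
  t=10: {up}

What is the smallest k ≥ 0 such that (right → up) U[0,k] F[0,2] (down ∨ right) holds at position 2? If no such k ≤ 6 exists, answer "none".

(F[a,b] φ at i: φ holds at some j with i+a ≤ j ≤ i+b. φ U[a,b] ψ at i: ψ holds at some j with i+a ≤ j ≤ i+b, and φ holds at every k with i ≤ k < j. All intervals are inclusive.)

0

Need earliest j ≥ 2 with F[0,2] (down ∨ right), and (right → up) at every k in [2,j-1].
  j=2: rhs holds (empty prefix). k = 0.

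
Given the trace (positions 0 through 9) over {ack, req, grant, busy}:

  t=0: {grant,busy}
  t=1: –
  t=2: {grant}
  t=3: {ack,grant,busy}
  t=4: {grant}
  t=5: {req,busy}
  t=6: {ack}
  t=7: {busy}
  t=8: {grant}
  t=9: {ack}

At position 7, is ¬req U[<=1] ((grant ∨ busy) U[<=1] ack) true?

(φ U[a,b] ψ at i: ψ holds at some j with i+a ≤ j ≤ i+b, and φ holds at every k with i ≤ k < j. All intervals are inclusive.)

Yes

Need some j in [7,8] with ((grant ∨ busy) U[<=1] ack), and ¬req at every k in [7,j-1].
  j=7: ((grant ∨ busy) U[<=1] ack) — fails.
  j=8: ((grant ∨ busy) U[<=1] ack) holds; ¬req holds at every k in [7,7] → satisfied.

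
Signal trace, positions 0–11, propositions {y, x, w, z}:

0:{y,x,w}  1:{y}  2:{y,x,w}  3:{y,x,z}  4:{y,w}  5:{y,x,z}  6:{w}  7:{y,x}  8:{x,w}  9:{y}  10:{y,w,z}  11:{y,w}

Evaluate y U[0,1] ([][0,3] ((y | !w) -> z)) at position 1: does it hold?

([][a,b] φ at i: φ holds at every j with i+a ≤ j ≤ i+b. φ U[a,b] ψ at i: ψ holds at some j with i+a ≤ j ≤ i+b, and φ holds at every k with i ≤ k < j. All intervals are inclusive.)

Does not hold

Need some j in [1,2] with [][0,3] ((y | !w) -> z), and y at every k in [1,j-1].
  j=1: [][0,3] ((y | !w) -> z) — fails at 1.
  j=2: [][0,3] ((y | !w) -> z) — fails at 2.
No j in the window works → until fails.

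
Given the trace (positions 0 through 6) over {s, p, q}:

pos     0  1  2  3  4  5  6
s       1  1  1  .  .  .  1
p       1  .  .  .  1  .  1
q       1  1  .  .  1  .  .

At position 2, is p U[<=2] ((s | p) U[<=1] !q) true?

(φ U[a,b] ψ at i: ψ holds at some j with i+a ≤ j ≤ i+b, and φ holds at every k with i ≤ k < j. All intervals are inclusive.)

Yes

Need some j in [2,4] with ((s | p) U[<=1] !q), and p at every k in [2,j-1].
  j=2: ((s | p) U[<=1] !q) holds; no prefix to check → satisfied.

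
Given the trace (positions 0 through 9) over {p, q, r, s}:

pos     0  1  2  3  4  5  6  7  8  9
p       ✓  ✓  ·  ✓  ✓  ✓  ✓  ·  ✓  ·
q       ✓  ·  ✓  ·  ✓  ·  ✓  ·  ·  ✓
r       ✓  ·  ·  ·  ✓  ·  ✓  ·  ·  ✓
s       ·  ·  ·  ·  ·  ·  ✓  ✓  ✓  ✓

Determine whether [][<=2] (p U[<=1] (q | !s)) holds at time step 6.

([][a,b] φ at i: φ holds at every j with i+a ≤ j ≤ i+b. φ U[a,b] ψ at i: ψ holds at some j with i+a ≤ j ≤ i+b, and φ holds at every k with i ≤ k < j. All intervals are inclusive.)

Check (p U[<=1] (q | !s)) at every j in [6,8]:
  j=6: holds
  j=7: fails
  j=8: holds
Fails at j=7 → formula fails.

Does not hold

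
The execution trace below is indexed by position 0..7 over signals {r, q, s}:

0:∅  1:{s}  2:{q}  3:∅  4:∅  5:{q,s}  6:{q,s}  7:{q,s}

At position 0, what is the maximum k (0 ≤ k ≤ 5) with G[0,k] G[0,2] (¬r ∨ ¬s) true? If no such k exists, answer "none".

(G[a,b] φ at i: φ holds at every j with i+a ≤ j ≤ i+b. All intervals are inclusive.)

G[0,2] (¬r ∨ ¬s) must hold from j=0 onward; find where it first fails.
  j=0: holds
  j=1: holds
  j=2: holds
  j=3: holds
  j=4: holds
  j=5: holds
Holds through j=5; largest k = 5.

5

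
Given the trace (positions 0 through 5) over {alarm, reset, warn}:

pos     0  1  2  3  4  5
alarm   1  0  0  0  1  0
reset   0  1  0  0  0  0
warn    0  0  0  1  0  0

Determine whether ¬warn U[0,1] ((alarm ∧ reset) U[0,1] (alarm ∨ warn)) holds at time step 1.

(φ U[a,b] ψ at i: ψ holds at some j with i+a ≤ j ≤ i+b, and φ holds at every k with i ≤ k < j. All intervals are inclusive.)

False

Need some j in [1,2] with ((alarm ∧ reset) U[0,1] (alarm ∨ warn)), and ¬warn at every k in [1,j-1].
  j=1: ((alarm ∧ reset) U[0,1] (alarm ∨ warn)) — fails.
  j=2: ((alarm ∧ reset) U[0,1] (alarm ∨ warn)) — fails.
No j in the window works → until fails.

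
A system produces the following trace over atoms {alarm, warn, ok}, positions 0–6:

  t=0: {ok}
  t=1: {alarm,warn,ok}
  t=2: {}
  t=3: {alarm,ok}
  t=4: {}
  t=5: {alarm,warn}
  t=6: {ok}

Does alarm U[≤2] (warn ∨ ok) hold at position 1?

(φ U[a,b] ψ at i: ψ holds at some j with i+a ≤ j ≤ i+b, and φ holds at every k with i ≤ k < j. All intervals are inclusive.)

Need some j in [1,3] with (warn ∨ ok), and alarm at every k in [1,j-1].
  j=1: (warn ∨ ok) holds; no prefix to check → satisfied.

Yes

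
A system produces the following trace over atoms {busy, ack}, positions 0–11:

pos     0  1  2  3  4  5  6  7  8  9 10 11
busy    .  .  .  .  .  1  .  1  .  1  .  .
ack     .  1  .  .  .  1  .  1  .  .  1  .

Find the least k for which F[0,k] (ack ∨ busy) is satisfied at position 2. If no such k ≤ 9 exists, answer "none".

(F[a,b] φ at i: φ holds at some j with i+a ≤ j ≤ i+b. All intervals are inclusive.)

3

Scan j = 2,3,… for (ack ∨ busy):
  j=2: fails
  j=3: fails
  j=4: fails
  j=5: holds
First hit at j=5, so smallest k = 5-2 = 3.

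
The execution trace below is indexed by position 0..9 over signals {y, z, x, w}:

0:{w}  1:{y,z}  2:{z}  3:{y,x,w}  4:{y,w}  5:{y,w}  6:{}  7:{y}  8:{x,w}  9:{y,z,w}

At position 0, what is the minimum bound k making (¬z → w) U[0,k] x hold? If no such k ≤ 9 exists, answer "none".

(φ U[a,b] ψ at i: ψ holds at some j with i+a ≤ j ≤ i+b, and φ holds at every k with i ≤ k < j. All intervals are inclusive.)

Need earliest j ≥ 0 with x, and (¬z → w) at every k in [0,j-1].
  j=0: rhs fails.
  j=1: rhs fails.
  j=2: rhs fails.
  j=3: rhs holds; lhs holds on [0,2]. k = 3.

3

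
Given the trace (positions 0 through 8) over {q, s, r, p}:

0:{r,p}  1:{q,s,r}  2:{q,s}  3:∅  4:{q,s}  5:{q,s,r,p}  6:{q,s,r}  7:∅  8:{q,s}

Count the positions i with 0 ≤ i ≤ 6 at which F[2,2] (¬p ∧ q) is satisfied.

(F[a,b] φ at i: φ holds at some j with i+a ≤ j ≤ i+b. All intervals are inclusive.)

Evaluate at each i in [0,6]:
  i=0: ✓ (witness j=2)
  i=1: ✗ (none in [3,3])
  i=2: ✓ (witness j=4)
  i=3: ✗ (none in [5,5])
  i=4: ✓ (witness j=6)
  i=5: ✗ (none in [7,7])
  i=6: ✓ (witness j=8)
Positions where it holds: {0, 2, 4, 6} → 4.

4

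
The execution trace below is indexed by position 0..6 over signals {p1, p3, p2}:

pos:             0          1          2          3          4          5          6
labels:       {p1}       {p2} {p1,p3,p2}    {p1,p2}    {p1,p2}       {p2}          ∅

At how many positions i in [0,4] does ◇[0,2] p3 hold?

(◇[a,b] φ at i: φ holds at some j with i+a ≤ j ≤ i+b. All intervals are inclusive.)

Evaluate at each i in [0,4]:
  i=0: ✓ (witness j=2)
  i=1: ✓ (witness j=2)
  i=2: ✓ (witness j=2)
  i=3: ✗ (none in [3,5])
  i=4: ✗ (none in [4,6])
Positions where it holds: {0, 1, 2} → 3.

3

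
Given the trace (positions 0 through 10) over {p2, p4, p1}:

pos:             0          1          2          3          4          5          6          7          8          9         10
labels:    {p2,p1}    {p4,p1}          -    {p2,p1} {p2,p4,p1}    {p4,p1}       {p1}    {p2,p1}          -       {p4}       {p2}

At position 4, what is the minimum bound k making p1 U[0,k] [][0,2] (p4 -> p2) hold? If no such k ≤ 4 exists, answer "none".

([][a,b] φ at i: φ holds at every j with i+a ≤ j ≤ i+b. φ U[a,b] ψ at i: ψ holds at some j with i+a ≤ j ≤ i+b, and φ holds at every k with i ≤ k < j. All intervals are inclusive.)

2

Need earliest j ≥ 4 with [][0,2] (p4 -> p2), and p1 at every k in [4,j-1].
  j=4: rhs fails.
  j=5: rhs fails.
  j=6: rhs holds; lhs holds on [4,5]. k = 2.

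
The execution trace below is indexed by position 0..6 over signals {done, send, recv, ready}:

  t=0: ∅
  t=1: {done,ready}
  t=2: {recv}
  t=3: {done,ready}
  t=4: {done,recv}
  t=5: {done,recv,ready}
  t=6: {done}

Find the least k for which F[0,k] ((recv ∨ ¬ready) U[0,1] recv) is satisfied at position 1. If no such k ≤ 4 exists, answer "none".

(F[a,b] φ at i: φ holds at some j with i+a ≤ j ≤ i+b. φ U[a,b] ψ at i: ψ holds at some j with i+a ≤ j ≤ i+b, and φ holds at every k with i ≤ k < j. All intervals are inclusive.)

1

Scan j = 1,2,… for ((recv ∨ ¬ready) U[0,1] recv):
  j=1: fails
  j=2: holds
First hit at j=2, so smallest k = 2-1 = 1.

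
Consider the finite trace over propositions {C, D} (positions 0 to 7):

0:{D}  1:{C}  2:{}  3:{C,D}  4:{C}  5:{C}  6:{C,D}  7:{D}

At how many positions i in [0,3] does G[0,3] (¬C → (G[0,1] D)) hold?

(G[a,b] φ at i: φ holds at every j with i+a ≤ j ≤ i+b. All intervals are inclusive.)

Evaluate at each i in [0,3]:
  i=0: ✗ (fails at j=0)
  i=1: ✗ (fails at j=2)
  i=2: ✗ (fails at j=2)
  i=3: ✓ (all of [3,6])
Positions where it holds: {3} → 1.

1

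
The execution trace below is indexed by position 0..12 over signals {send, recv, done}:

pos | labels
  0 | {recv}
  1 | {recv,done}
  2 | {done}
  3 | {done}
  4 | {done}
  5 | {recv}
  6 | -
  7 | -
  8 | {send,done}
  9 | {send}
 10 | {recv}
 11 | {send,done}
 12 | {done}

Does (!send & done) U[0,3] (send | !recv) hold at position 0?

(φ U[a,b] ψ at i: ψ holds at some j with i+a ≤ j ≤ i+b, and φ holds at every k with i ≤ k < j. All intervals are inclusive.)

Need some j in [0,3] with (send | !recv), and (!send & done) at every k in [0,j-1].
  j=0: (send | !recv) false.
  j=1: (send | !recv) false.
  j=2: (send | !recv) holds, but (!send & done) fails at k=0 → not this j.
  j=3: (send | !recv) holds, but (!send & done) fails at k=0 → not this j.
No j in the window works → until fails.

Does not hold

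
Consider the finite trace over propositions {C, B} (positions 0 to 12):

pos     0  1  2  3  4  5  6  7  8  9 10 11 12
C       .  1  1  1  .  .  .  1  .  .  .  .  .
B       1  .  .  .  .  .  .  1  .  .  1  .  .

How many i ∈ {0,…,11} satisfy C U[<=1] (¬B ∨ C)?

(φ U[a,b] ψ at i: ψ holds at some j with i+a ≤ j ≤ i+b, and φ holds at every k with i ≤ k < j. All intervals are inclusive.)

10

Evaluate at each i in [0,11]:
  i=0: ✗ (lhs fails at k=0 before rhs at j=1)
  i=1: ✓ (rhs at j=1)
  i=2: ✓ (rhs at j=2)
  i=3: ✓ (rhs at j=3)
  i=4: ✓ (rhs at j=4)
  i=5: ✓ (rhs at j=5)
  i=6: ✓ (rhs at j=6)
  i=7: ✓ (rhs at j=7)
  i=8: ✓ (rhs at j=8)
  i=9: ✓ (rhs at j=9)
  i=10: ✗ (lhs fails at k=10 before rhs at j=11)
  i=11: ✓ (rhs at j=11)
Positions where it holds: {1, 2, 3, 4, 5, 6, 7, 8, 9, 11} → 10.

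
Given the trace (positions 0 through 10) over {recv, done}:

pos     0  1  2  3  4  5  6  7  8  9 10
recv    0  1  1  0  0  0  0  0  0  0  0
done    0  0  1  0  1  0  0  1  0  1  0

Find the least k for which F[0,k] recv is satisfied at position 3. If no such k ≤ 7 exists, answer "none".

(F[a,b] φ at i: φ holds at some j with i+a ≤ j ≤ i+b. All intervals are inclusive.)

Scan j = 3,4,… for recv:
  j=3: fails
  j=4: fails
  j=5: fails
  j=6: fails
  j=7: fails
  j=8: fails
  j=9: fails
  j=10: fails
No j in [3,10] satisfies it → none.

none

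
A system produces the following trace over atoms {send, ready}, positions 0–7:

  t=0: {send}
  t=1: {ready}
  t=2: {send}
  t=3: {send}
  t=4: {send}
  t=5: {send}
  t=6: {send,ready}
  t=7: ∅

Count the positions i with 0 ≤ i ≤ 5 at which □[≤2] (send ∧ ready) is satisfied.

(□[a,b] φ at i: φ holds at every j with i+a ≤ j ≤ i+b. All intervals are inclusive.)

0

Evaluate at each i in [0,5]:
  i=0: ✗ (fails at j=0)
  i=1: ✗ (fails at j=1)
  i=2: ✗ (fails at j=2)
  i=3: ✗ (fails at j=3)
  i=4: ✗ (fails at j=4)
  i=5: ✗ (fails at j=5)
Positions where it holds: {} → 0.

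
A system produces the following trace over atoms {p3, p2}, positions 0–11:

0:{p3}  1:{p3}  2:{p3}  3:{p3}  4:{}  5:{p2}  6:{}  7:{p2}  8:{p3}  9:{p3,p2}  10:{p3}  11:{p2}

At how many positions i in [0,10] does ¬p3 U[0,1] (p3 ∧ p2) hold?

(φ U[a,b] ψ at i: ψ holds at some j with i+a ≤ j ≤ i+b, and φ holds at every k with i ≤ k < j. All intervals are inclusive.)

Evaluate at each i in [0,10]:
  i=0: ✗ (no rhs in [0,1])
  i=1: ✗ (no rhs in [1,2])
  i=2: ✗ (no rhs in [2,3])
  i=3: ✗ (no rhs in [3,4])
  i=4: ✗ (no rhs in [4,5])
  i=5: ✗ (no rhs in [5,6])
  i=6: ✗ (no rhs in [6,7])
  i=7: ✗ (no rhs in [7,8])
  i=8: ✗ (lhs fails at k=8 before rhs at j=9)
  i=9: ✓ (rhs at j=9)
  i=10: ✗ (no rhs in [10,11])
Positions where it holds: {9} → 1.

1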